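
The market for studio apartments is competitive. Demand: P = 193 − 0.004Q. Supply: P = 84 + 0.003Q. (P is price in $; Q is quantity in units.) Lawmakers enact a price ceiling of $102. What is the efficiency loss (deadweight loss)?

$320642.86

Competitive equilibrium: 193 − 0.004Q = 84 + 0.003Q → Q* = 15571.4286, P* = 130.7143.
At the ceiling P = 102, quantity supplied = (102 − 84)/0.003 = 6000.
Willingness to pay at Q' = 6000: 193 − 0.004·6000 = 169.
ΔQ = 15571.4286 − 6000 = 9571.4286; wedge = 169 − 102 = 67.
Welfare loss = ½ × 9571.4286 × 67 = $320642.86.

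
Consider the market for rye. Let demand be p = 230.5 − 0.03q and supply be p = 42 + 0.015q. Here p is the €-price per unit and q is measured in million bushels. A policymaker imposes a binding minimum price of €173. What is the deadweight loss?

Competitive equilibrium: 230.5 − 0.03q = 42 + 0.015q → q* = 4188.8889, p* = 104.8333.
At the floor p = 173, quantity demanded = (230.5 − 173)/0.03 = 1916.6667.
Sellers' marginal cost at q' = 1916.6667: 42 + 0.015·1916.6667 = 70.75.
Δq = 4188.8889 − 1916.6667 = 2272.2222; wedge = 173 − 70.75 = 102.25.
The triangle = ½ × 2272.2222 × 102.25 = €116167.36 million.

€116167.36 million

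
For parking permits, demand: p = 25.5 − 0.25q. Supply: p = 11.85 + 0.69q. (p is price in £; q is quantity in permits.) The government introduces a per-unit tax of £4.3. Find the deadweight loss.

Competitive equilibrium: 25.5 − 0.25q = 11.85 + 0.69q → q* = 14.5213, p* = 21.8697.
With the tax, the buyer price exceeds the seller price by 4.3: (25.5 − 0.25q) − (11.85 + 0.69q) = 4.3 → q' = 9.9468.
Δq = 14.5213 − 9.9468 = 4.5745; the wedge equals the tax, 4.3.
DWL = ½ × 4.5745 × 4.3 = £9.84.

£9.84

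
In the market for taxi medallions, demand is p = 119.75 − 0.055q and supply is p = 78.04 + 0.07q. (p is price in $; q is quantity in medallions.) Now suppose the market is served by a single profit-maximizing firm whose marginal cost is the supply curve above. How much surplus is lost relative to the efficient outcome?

Competitive equilibrium: 119.75 − 0.055q = 78.04 + 0.07q → q* = 333.68, p* = 101.3976.
Marginal revenue: MR = 119.75 − 0.11q. Set MR = MC: 119.75 − 0.11q = 78.04 + 0.07q → q_m = 231.7222.
Price p_m = 119.75 − 0.055·231.7222 = 107.0053; MC(q_m) = 78.04 + 0.07·231.7222 = 94.2606.
Competitive q* = 333.68, so Δq = 101.9578; wedge = 107.0053 − 94.2606 = 12.7447.
Welfare loss = ½ × 101.9578 × 12.7447 = $649.71.

$649.71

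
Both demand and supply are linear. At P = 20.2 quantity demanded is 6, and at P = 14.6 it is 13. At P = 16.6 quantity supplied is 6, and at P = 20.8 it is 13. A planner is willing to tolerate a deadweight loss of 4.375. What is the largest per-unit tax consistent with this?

3.5

Demand slope = (14.6 − 20.2)/(13 − 6) = −0.8, so P = 25 − 0.8Q.
Supply slope = (20.8 − 16.6)/(13 − 6) = 0.6, so P = 13 + 0.6Q.
Competitive equilibrium: 25 − 0.8Q = 13 + 0.6Q → Q* = 8.5714, P* = 18.1429.
A tax t gives ΔQ = t/1.4 and wedge t, so DWL = t²/2.8.
t²/2.8 = 4.375 → t² = 12.25 → t = 3.5.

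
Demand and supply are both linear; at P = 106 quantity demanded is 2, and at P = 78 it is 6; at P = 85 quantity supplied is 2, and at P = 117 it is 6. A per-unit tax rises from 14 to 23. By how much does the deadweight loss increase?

Demand slope = (78 − 106)/(6 − 2) = −7, so P = 120 − 7Q.
Supply slope = (117 − 85)/(6 − 2) = 8, so P = 69 + 8Q.
Competitive equilibrium: 120 − 7Q = 69 + 8Q → Q* = 3.4, P* = 96.2.
For a per-unit tax t: ΔQ = t/15, so DWL = ½·t·(t/15) = t²/30.
At t = 14: DWL = 6.533. At t = 23: DWL = 17.633.
Increase = 17.633 − 6.533 = 11.10.

11.10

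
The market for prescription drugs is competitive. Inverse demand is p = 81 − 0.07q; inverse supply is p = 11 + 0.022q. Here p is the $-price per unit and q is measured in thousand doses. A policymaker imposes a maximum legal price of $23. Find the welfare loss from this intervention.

Competitive equilibrium: 81 − 0.07q = 11 + 0.022q → q* = 760.8696, p* = 27.7391.
At the ceiling p = 23, quantity supplied = (23 − 11)/0.022 = 545.4545.
Willingness to pay at q' = 545.4545: 81 − 0.07·545.4545 = 42.8182.
Δq = 760.8696 − 545.4545 = 215.4151; wedge = 42.8182 − 23 = 19.8182.
Deadweight loss = ½ × 215.4151 × 19.8182 = $2134.57 thousand.

$2134.57 thousand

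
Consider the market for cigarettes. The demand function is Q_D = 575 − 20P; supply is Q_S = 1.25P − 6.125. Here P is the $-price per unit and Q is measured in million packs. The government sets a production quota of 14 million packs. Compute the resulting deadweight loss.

$84 million

In inverse form: demand P = 28.75 − 0.05Q, supply P = 4.9 + 0.8Q.
Competitive equilibrium: 28.75 − 0.05Q = 4.9 + 0.8Q → Q* = 28.0588, P* = 27.3471.
At Q = 14: demand price = 28.75 − 0.05·14 = 28.05; supply price = 4.9 + 0.8·14 = 16.1.
ΔQ = 28.0588 − 14 = 14.0588; wedge = 28.05 − 16.1 = 11.95.
The triangle = ½ × 14.0588 × 11.95 = $84 million.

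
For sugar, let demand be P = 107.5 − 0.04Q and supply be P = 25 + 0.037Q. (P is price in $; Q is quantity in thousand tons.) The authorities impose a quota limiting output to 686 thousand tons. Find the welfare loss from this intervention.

Competitive equilibrium: 107.5 − 0.04Q = 25 + 0.037Q → Q* = 1071.4286, P* = 64.6429.
At Q = 686: demand price = 107.5 − 0.04·686 = 80.06; supply price = 25 + 0.037·686 = 50.382.
ΔQ = 1071.4286 − 686 = 385.4286; wedge = 80.06 − 50.382 = 29.678.
Deadweight loss = ½ × 385.4286 × 29.678 = $5719.37 thousand.

$5719.37 thousand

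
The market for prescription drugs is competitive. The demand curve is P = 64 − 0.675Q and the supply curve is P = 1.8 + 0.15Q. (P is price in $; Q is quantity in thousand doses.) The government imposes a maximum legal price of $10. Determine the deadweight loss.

Competitive equilibrium: 64 − 0.675Q = 1.8 + 0.15Q → Q* = 75.3939, P* = 13.1091.
At the ceiling P = 10, quantity supplied = (10 − 1.8)/0.15 = 54.6667.
Willingness to pay at Q' = 54.6667: 64 − 0.675·54.6667 = 27.1.
ΔQ = 75.3939 − 54.6667 = 20.7272; wedge = 27.1 − 10 = 17.1.
The triangle = ½ × 20.7272 × 17.1 = $177.22 thousand.

$177.22 thousand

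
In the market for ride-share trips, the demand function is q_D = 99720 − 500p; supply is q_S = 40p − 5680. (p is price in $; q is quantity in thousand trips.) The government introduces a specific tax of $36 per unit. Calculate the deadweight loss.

In inverse form: demand p = 199.44 − 0.002q, supply p = 142 + 0.025q.
Competitive equilibrium: 199.44 − 0.002q = 142 + 0.025q → q* = 2127.4074, p* = 195.1852.
With the tax, the buyer price exceeds the seller price by 36: (199.44 − 0.002q) − (142 + 0.025q) = 36 → q' = 794.0741.
Δq = 2127.4074 − 794.0741 = 1333.3333; the wedge equals the tax, 36.
Welfare loss = ½ × 1333.3333 × 36 = $24000 thousand.

$24000 thousand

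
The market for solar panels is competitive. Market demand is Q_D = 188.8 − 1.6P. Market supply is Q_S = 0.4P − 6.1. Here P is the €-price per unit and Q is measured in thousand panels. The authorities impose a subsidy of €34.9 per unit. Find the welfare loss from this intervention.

In inverse form: demand P = 118 − 0.625Q, supply P = 15.25 + 2.5Q.
Competitive equilibrium: 118 − 0.625Q = 15.25 + 2.5Q → Q* = 32.88, P* = 97.45.
The subsidy lowers effective supply by 34.9: P = 2.5Q − 19.65.
New quantity: 118 − 0.625Q = 2.5Q − 19.65 → Q' = 44.048.
Overproduction ΔQ = 44.048 − 32.88 = 11.168; wedge = subsidy = 34.9.
Welfare loss = ½ × 11.168 × 34.9 = €194.88 thousand.

€194.88 thousand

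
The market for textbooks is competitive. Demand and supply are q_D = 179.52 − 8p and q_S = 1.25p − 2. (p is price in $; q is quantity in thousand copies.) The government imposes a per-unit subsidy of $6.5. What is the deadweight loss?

In inverse form: demand p = 22.44 − 0.125q, supply p = 1.6 + 0.8q.
Competitive equilibrium: 22.44 − 0.125q = 1.6 + 0.8q → q* = 22.5297, p* = 19.6238.
The subsidy lowers effective supply by 6.5: p = 0.8q − 4.9.
New quantity: 22.44 − 0.125q = 0.8q − 4.9 → q' = 29.5568.
Overproduction Δq = 29.5568 − 22.5297 = 7.0271; wedge = subsidy = 6.5.
Deadweight loss = ½ × 7.0271 × 6.5 = $22.84 thousand.

$22.84 thousand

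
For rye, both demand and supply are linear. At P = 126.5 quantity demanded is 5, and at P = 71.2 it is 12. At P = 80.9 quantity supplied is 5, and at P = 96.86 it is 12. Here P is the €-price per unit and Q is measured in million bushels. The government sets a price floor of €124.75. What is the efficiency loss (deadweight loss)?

€92.28 million

Demand slope = (71.2 − 126.5)/(12 − 5) = −7.9, so P = 166 − 7.9Q.
Supply slope = (96.86 − 80.9)/(12 − 5) = 2.28, so P = 69.5 + 2.28Q.
Competitive equilibrium: 166 − 7.9Q = 69.5 + 2.28Q → Q* = 9.4794, P* = 91.113.
At the floor P = 124.75, quantity demanded = (166 − 124.75)/7.9 = 5.2215.
Sellers' marginal cost at Q' = 5.2215: 69.5 + 2.28·5.2215 = 81.405.
ΔQ = 9.4794 − 5.2215 = 4.2579; wedge = 124.75 − 81.405 = 43.345.
DWL = ½ × 4.2579 × 43.345 = €92.28 million.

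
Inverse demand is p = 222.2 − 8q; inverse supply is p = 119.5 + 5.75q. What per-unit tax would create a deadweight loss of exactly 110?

55

Competitive equilibrium: 222.2 − 8q = 119.5 + 5.75q → q* = 7.4691, p* = 162.4473.
A tax t gives Δq = t/13.75 and wedge t, so DWL = t²/27.5.
t²/27.5 = 110 → t² = 3025 → t = 55.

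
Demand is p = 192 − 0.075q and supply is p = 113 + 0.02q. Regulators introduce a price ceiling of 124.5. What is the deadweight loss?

Competitive equilibrium: 192 − 0.075q = 113 + 0.02q → q* = 831.5789, p* = 129.6316.
At the ceiling p = 124.5, quantity supplied = (124.5 − 113)/0.02 = 575.
Willingness to pay at q' = 575: 192 − 0.075·575 = 148.875.
Δq = 831.5789 − 575 = 256.5789; wedge = 148.875 − 124.5 = 24.375.
Welfare loss = ½ × 256.5789 × 24.375 = 3127.06.

3127.06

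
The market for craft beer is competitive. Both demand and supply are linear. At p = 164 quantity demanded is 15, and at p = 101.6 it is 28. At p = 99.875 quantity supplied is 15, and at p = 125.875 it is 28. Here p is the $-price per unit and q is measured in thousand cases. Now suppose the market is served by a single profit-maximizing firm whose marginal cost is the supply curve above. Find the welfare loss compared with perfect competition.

Demand slope = (101.6 − 164)/(28 − 15) = −4.8, so p = 236 − 4.8q.
Supply slope = (125.875 − 99.875)/(28 − 15) = 2, so p = 69.875 + 2q.
Competitive equilibrium: 236 − 4.8q = 69.875 + 2q → q* = 24.4301, p* = 118.7353.
Marginal revenue: MR = 236 − 9.6q. Set MR = MC: 236 − 9.6q = 69.875 + 2q → q_m = 14.3211.
Price p_m = 236 − 4.8·14.3211 = 167.2587; MC(q_m) = 69.875 + 2·14.3211 = 98.5172.
Competitive q* = 24.4301, so Δq = 10.109; wedge = 167.2587 − 98.5172 = 68.7415.
The triangle = ½ × 10.109 × 68.7415 = $347.45 thousand.

$347.45 thousand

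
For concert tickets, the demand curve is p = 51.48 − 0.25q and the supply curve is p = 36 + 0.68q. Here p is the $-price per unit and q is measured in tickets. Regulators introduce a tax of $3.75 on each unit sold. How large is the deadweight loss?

Competitive equilibrium: 51.48 − 0.25q = 36 + 0.68q → q* = 16.6452, p* = 47.3187.
With the tax, the buyer price exceeds the seller price by 3.75: (51.48 − 0.25q) − (36 + 0.68q) = 3.75 → q' = 12.6129.
Δq = 16.6452 − 12.6129 = 4.0323; the wedge equals the tax, 3.75.
The triangle = ½ × 4.0323 × 3.75 = $7.56.

$7.56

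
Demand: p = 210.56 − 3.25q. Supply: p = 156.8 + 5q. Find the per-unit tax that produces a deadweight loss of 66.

33

Competitive equilibrium: 210.56 − 3.25q = 156.8 + 5q → q* = 6.5164, p* = 189.3818.
A tax t gives Δq = t/8.25 and wedge t, so DWL = t²/16.5.
t²/16.5 = 66 → t² = 1089 → t = 33.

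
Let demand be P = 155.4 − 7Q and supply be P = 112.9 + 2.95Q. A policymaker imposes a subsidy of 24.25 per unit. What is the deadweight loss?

Competitive equilibrium: 155.4 − 7Q = 112.9 + 2.95Q → Q* = 4.2714, P* = 125.5005.
The subsidy lowers effective supply by 24.25: P = 88.65 + 2.95Q.
New quantity: 155.4 − 7Q = 88.65 + 2.95Q → Q' = 6.7085.
Overproduction ΔQ = 6.7085 − 4.2714 = 2.4371; wedge = subsidy = 24.25.
DWL = ½ × 2.4371 × 24.25 = 29.55.

29.55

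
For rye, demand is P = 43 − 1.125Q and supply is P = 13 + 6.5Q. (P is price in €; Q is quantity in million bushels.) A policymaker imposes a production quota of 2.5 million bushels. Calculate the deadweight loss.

€7.84 million

Competitive equilibrium: 43 − 1.125Q = 13 + 6.5Q → Q* = 3.9344, P* = 38.5738.
At Q = 2.5: demand price = 43 − 1.125·2.5 = 40.1875; supply price = 13 + 6.5·2.5 = 29.25.
ΔQ = 3.9344 − 2.5 = 1.4344; wedge = 40.1875 − 29.25 = 10.9375.
Welfare loss = ½ × 1.4344 × 10.9375 = €7.84 million.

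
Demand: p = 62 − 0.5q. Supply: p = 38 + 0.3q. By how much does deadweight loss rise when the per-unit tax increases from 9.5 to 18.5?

157.50

Competitive equilibrium: 62 − 0.5q = 38 + 0.3q → q* = 30, p* = 47.
For a per-unit tax t: Δq = t/0.8, so DWL = ½·t·(t/0.8) = t²/1.6.
At t = 9.5: DWL = 56.406. At t = 18.5: DWL = 213.906.
Increase = 213.906 − 56.406 = 157.50.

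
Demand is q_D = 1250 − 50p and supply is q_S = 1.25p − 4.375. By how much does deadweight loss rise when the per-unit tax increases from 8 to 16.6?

129

In inverse form: demand p = 25 − 0.02q, supply p = 3.5 + 0.8q.
Competitive equilibrium: 25 − 0.02q = 3.5 + 0.8q → q* = 26.2195, p* = 24.4756.
For a per-unit tax t: Δq = t/0.82, so DWL = ½·t·(t/0.82) = t²/1.64.
At t = 8: DWL = 39.024. At t = 16.6: DWL = 168.024.
Increase = 168.024 − 39.024 = 129.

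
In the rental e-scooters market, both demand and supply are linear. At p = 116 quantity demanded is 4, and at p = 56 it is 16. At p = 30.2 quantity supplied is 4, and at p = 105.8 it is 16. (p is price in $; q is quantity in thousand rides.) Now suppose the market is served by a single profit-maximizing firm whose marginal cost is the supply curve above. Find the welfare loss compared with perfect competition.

Demand slope = (56 − 116)/(16 − 4) = −5, so p = 136 − 5q.
Supply slope = (105.8 − 30.2)/(16 − 4) = 6.3, so p = 5 + 6.3q.
Competitive equilibrium: 136 − 5q = 5 + 6.3q → q* = 11.5929, p* = 78.0354.
Marginal revenue: MR = 136 − 10q. Set MR = MC: 136 − 10q = 5 + 6.3q → q_m = 8.0368.
Price p_m = 136 − 5·8.0368 = 95.816; MC(q_m) = 5 + 6.3·8.0368 = 55.6318.
Competitive q* = 11.5929, so Δq = 3.5561; wedge = 95.816 − 55.6318 = 40.1842.
The triangle = ½ × 3.5561 × 40.1842 = $71.45 thousand.

$71.45 thousand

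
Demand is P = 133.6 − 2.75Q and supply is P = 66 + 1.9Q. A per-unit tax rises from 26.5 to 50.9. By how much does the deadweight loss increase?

203.07

Competitive equilibrium: 133.6 − 2.75Q = 66 + 1.9Q → Q* = 14.5376, P* = 93.6215.
For a per-unit tax t: ΔQ = t/4.65, so DWL = ½·t·(t/4.65) = t²/9.3.
At t = 26.5: DWL = 75.511. At t = 50.9: DWL = 278.582.
Increase = 278.582 − 75.511 = 203.07.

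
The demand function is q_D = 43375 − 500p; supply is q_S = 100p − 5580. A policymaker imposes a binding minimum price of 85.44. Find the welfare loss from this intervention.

22214.50

In inverse form: demand p = 86.75 − 0.002q, supply p = 55.8 + 0.01q.
Competitive equilibrium: 86.75 − 0.002q = 55.8 + 0.01q → q* = 2579.1667, p* = 81.5917.
At the floor p = 85.44, quantity demanded = (86.75 − 85.44)/0.002 = 655.
Sellers' marginal cost at q' = 655: 55.8 + 0.01·655 = 62.35.
Δq = 2579.1667 − 655 = 1924.1667; wedge = 85.44 − 62.35 = 23.09.
DWL = ½ × 1924.1667 × 23.09 = 22214.50.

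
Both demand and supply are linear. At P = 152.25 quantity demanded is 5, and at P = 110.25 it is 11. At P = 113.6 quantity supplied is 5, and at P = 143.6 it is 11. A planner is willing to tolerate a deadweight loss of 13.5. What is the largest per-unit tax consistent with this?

18

Demand slope = (110.25 − 152.25)/(11 − 5) = −7, so P = 187.25 − 7Q.
Supply slope = (143.6 − 113.6)/(11 − 5) = 5, so P = 88.6 + 5Q.
Competitive equilibrium: 187.25 − 7Q = 88.6 + 5Q → Q* = 8.2208, P* = 129.7042.
A tax t gives ΔQ = t/12 and wedge t, so DWL = t²/24.
t²/24 = 13.5 → t² = 324 → t = 18.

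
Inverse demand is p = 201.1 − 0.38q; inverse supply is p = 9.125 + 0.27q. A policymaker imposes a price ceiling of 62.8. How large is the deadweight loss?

Competitive equilibrium: 201.1 − 0.38q = 9.125 + 0.27q → q* = 295.3462, p* = 88.8685.
At the ceiling p = 62.8, quantity supplied = (62.8 − 9.125)/0.27 = 198.7963.
Willingness to pay at q' = 198.7963: 201.1 − 0.38·198.7963 = 125.5574.
Δq = 295.3462 − 198.7963 = 96.5499; wedge = 125.5574 − 62.8 = 62.7574.
Deadweight loss = ½ × 96.5499 × 62.7574 = 3029.61.

3029.61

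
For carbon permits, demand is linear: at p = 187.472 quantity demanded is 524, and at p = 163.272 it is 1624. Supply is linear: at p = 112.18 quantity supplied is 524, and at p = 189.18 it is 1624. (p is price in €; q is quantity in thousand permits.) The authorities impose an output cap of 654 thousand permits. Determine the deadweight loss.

€21798.60 thousand

Demand slope = (163.272 − 187.472)/(1624 − 524) = −0.022, so p = 199 − 0.022q.
Supply slope = (189.18 − 112.18)/(1624 − 524) = 0.07, so p = 75.5 + 0.07q.
Competitive equilibrium: 199 − 0.022q = 75.5 + 0.07q → q* = 1342.3913, p* = 169.4674.
At q = 654: demand price = 199 − 0.022·654 = 184.612; supply price = 75.5 + 0.07·654 = 121.28.
Δq = 1342.3913 − 654 = 688.3913; wedge = 184.612 − 121.28 = 63.332.
Deadweight loss = ½ × 688.3913 × 63.332 = €21798.60 thousand.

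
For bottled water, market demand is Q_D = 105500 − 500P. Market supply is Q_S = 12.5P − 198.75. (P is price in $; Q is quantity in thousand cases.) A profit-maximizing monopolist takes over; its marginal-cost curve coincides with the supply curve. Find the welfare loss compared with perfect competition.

$131.57 thousand

In inverse form: demand P = 211 − 0.002Q, supply P = 15.9 + 0.08Q.
Competitive equilibrium: 211 − 0.002Q = 15.9 + 0.08Q → Q* = 2379.26829, P* = 206.24146.
Marginal revenue: MR = 211 − 0.004Q. Set MR = MC: 211 − 0.004Q = 15.9 + 0.08Q → Q_m = 2322.61905.
Price P_m = 211 − 0.002·2322.61905 = 206.35476; MC(Q_m) = 15.9 + 0.08·2322.61905 = 201.70952.
Competitive Q* = 2379.26829, so ΔQ = 56.64924; wedge = 206.35476 − 201.70952 = 4.64524.
The triangle = ½ × 56.64924 × 4.64524 = $131.57 thousand.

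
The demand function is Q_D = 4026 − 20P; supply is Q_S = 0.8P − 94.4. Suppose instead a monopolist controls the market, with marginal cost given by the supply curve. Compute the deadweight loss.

3.66

In inverse form: demand P = 201.3 − 0.05Q, supply P = 118 + 1.25Q.
Competitive equilibrium: 201.3 − 0.05Q = 118 + 1.25Q → Q* = 64.0769, P* = 198.0962.
Marginal revenue: MR = 201.3 − 0.1Q. Set MR = MC: 201.3 − 0.1Q = 118 + 1.25Q → Q_m = 61.7037.
Price P_m = 201.3 − 0.05·61.7037 = 198.2148; MC(Q_m) = 118 + 1.25·61.7037 = 195.1296.
Competitive Q* = 64.0769, so ΔQ = 2.3732; wedge = 198.2148 − 195.1296 = 3.0852.
Welfare loss = ½ × 2.3732 × 3.0852 = 3.66.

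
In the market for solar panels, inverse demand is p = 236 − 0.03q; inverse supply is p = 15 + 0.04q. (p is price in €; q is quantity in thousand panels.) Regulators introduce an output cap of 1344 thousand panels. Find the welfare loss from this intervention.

€115062.05 thousand

Competitive equilibrium: 236 − 0.03q = 15 + 0.04q → q* = 3157.1429, p* = 141.2857.
At q = 1344: demand price = 236 − 0.03·1344 = 195.68; supply price = 15 + 0.04·1344 = 68.76.
Δq = 3157.1429 − 1344 = 1813.1429; wedge = 195.68 − 68.76 = 126.92.
Deadweight loss = ½ × 1813.1429 × 126.92 = €115062.05 thousand.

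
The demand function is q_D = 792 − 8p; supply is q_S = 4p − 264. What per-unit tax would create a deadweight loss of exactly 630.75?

21.75

In inverse form: demand p = 99 − 0.125q, supply p = 66 + 0.25q.
Competitive equilibrium: 99 − 0.125q = 66 + 0.25q → q* = 88, p* = 88.
A tax t gives Δq = t/0.375 and wedge t, so DWL = t²/0.75.
t²/0.75 = 630.75 → t² = 473.0625 → t = 21.75.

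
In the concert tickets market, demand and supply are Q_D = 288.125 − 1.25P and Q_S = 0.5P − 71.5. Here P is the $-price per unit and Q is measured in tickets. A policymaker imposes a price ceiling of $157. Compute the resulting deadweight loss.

In inverse form: demand P = 230.5 − 0.8Q, supply P = 143 + 2Q.
Competitive equilibrium: 230.5 − 0.8Q = 143 + 2Q → Q* = 31.25, P* = 205.5.
At the ceiling P = 157, quantity supplied = (157 − 143)/2 = 7.
Willingness to pay at Q' = 7: 230.5 − 0.8·7 = 224.9.
ΔQ = 31.25 − 7 = 24.25; wedge = 224.9 − 157 = 67.9.
Deadweight loss = ½ × 24.25 × 67.9 = $823.29.

$823.29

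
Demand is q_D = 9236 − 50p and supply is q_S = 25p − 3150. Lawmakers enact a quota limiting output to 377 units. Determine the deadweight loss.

In inverse form: demand p = 184.72 − 0.02q, supply p = 126 + 0.04q.
Competitive equilibrium: 184.72 − 0.02q = 126 + 0.04q → q* = 978.6667, p* = 165.1467.
At q = 377: demand price = 184.72 − 0.02·377 = 177.18; supply price = 126 + 0.04·377 = 141.08.
Δq = 978.6667 − 377 = 601.6667; wedge = 177.18 − 141.08 = 36.1.
Deadweight loss = ½ × 601.6667 × 36.1 = 10860.08.

10860.08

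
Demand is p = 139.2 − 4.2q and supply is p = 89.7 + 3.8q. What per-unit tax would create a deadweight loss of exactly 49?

Competitive equilibrium: 139.2 − 4.2q = 89.7 + 3.8q → q* = 6.1875, p* = 113.2125.
A tax t gives Δq = t/8 and wedge t, so DWL = t²/16.
t²/16 = 49 → t² = 784 → t = 28.

28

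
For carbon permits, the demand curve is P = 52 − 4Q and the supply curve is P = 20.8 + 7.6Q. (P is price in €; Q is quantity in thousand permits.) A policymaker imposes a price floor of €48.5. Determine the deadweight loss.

Competitive equilibrium: 52 − 4Q = 20.8 + 7.6Q → Q* = 2.6897, P* = 41.2414.
At the floor P = 48.5, quantity demanded = (52 − 48.5)/4 = 0.875.
Sellers' marginal cost at Q' = 0.875: 20.8 + 7.6·0.875 = 27.45.
ΔQ = 2.6897 − 0.875 = 1.8147; wedge = 48.5 − 27.45 = 21.05.
DWL = ½ × 1.8147 × 21.05 = €19.10 thousand.

€19.10 thousand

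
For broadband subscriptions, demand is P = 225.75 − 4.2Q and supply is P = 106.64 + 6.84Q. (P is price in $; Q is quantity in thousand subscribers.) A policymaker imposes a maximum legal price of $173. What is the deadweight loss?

Competitive equilibrium: 225.75 − 4.2Q = 106.64 + 6.84Q → Q* = 10.7889, P* = 180.4364.
At the ceiling P = 173, quantity supplied = (173 − 106.64)/6.84 = 9.7018.
Willingness to pay at Q' = 9.7018: 225.75 − 4.2·9.7018 = 185.0024.
ΔQ = 10.7889 − 9.7018 = 1.0871; wedge = 185.0024 − 173 = 12.0024.
Welfare loss = ½ × 1.0871 × 12.0024 = $6.52 thousand.

$6.52 thousand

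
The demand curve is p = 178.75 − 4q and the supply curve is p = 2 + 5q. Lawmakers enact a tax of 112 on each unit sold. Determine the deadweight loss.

Competitive equilibrium: 178.75 − 4q = 2 + 5q → q* = 19.6389, p* = 100.1944.
With the tax, the buyer price exceeds the seller price by 112: (178.75 − 4q) − (2 + 5q) = 112 → q' = 7.1944.
Δq = 19.6389 − 7.1944 = 12.4445; the wedge equals the tax, 112.
DWL = ½ × 12.4445 × 112 = 696.89.

696.89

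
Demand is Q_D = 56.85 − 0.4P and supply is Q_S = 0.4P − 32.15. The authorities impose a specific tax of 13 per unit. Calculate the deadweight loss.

In inverse form: demand P = 142.125 − 2.5Q, supply P = 80.375 + 2.5Q.
Competitive equilibrium: 142.125 − 2.5Q = 80.375 + 2.5Q → Q* = 12.35, P* = 111.25.
With the tax, the buyer price exceeds the seller price by 13: (142.125 − 2.5Q) − (80.375 + 2.5Q) = 13 → Q' = 9.75.
ΔQ = 12.35 − 9.75 = 2.6; the wedge equals the tax, 13.
Deadweight loss = ½ × 2.6 × 13 = 16.90.

16.90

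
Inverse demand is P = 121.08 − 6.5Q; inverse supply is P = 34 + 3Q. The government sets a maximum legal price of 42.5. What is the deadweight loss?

Competitive equilibrium: 121.08 − 6.5Q = 34 + 3Q → Q* = 9.1663, P* = 61.4989.
At the ceiling P = 42.5, quantity supplied = (42.5 − 34)/3 = 2.8333.
Willingness to pay at Q' = 2.8333: 121.08 − 6.5·2.8333 = 102.6636.
ΔQ = 9.1663 − 2.8333 = 6.333; wedge = 102.6636 − 42.5 = 60.1636.
DWL = ½ × 6.333 × 60.1636 = 190.51.

190.51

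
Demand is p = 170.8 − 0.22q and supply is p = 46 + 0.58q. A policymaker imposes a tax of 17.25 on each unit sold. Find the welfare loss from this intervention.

185.98

Competitive equilibrium: 170.8 − 0.22q = 46 + 0.58q → q* = 156, p* = 136.48.
With the tax, the buyer price exceeds the seller price by 17.25: (170.8 − 0.22q) − (46 + 0.58q) = 17.25 → q' = 134.4375.
Δq = 156 − 134.4375 = 21.5625; the wedge equals the tax, 17.25.
Welfare loss = ½ × 21.5625 × 17.25 = 185.98.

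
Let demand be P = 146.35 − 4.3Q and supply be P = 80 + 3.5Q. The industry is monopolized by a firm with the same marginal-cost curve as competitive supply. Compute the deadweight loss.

Competitive equilibrium: 146.35 − 4.3Q = 80 + 3.5Q → Q* = 8.5064, P* = 109.7724.
Marginal revenue: MR = 146.35 − 8.6Q. Set MR = MC: 146.35 − 8.6Q = 80 + 3.5Q → Q_m = 5.4835.
Price P_m = 146.35 − 4.3·5.4835 = 122.771; MC(Q_m) = 80 + 3.5·5.4835 = 99.1923.
Competitive Q* = 8.5064, so ΔQ = 3.0229; wedge = 122.771 − 99.1923 = 23.5787.
The triangle = ½ × 3.0229 × 23.5787 = 35.64.

35.64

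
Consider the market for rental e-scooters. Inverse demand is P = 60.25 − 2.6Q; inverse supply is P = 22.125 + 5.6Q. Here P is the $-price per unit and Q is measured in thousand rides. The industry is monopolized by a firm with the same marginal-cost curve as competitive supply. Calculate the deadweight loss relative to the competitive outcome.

$5.14 thousand

Competitive equilibrium: 60.25 − 2.6Q = 22.125 + 5.6Q → Q* = 4.6494, P* = 48.1616.
Marginal revenue: MR = 60.25 − 5.2Q. Set MR = MC: 60.25 − 5.2Q = 22.125 + 5.6Q → Q_m = 3.5301.
Price P_m = 60.25 − 2.6·3.5301 = 51.0717; MC(Q_m) = 22.125 + 5.6·3.5301 = 41.8936.
Competitive Q* = 4.6494, so ΔQ = 1.1193; wedge = 51.0717 − 41.8936 = 9.1781.
Deadweight loss = ½ × 1.1193 × 9.1781 = $5.14 thousand.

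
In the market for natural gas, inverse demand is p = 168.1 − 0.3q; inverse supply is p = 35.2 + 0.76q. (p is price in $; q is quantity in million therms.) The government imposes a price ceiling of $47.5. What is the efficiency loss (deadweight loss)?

Competitive equilibrium: 168.1 − 0.3q = 35.2 + 0.76q → q* = 125.3774, p* = 130.4868.
At the ceiling p = 47.5, quantity supplied = (47.5 − 35.2)/0.76 = 16.1842.
Willingness to pay at q' = 16.1842: 168.1 − 0.3·16.1842 = 163.2447.
Δq = 125.3774 − 16.1842 = 109.1932; wedge = 163.2447 − 47.5 = 115.7447.
Welfare loss = ½ × 109.1932 × 115.7447 = $6319.27 million.

$6319.27 million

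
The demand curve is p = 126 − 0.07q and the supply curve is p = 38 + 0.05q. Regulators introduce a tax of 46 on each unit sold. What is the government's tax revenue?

Competitive equilibrium: 126 − 0.07q = 38 + 0.05q → q* = 733.3333, p* = 74.6667.
With the tax, the buyer price exceeds the seller price by 46: (126 − 0.07q) − (38 + 0.05q) = 46 → q' = 350.
Tax revenue = 46 × 350 = 16100.

16100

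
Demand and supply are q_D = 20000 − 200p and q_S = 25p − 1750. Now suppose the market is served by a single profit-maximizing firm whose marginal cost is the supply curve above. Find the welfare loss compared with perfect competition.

100

In inverse form: demand p = 100 − 0.005q, supply p = 70 + 0.04q.
Competitive equilibrium: 100 − 0.005q = 70 + 0.04q → q* = 666.6667, p* = 96.6667.
Marginal revenue: MR = 100 − 0.01q. Set MR = MC: 100 − 0.01q = 70 + 0.04q → q_m = 600.
Price p_m = 100 − 0.005·600 = 97; MC(q_m) = 70 + 0.04·600 = 94.
Competitive q* = 666.6667, so Δq = 66.6667; wedge = 97 − 94 = 3.
The triangle = ½ × 66.6667 × 3 = 100.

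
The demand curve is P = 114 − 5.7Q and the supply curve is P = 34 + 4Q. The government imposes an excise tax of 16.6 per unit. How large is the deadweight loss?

14.20

Competitive equilibrium: 114 − 5.7Q = 34 + 4Q → Q* = 8.2474, P* = 66.9897.
With the tax, the buyer price exceeds the seller price by 16.6: (114 − 5.7Q) − (34 + 4Q) = 16.6 → Q' = 6.5361.
ΔQ = 8.2474 − 6.5361 = 1.7113; the wedge equals the tax, 16.6.
DWL = ½ × 1.7113 × 16.6 = 14.20.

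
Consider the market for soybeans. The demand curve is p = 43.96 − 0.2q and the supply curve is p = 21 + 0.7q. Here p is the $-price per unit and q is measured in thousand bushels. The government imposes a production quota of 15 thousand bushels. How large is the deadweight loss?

$49.72 thousand

Competitive equilibrium: 43.96 − 0.2q = 21 + 0.7q → q* = 25.5111, p* = 38.8578.
At q = 15: demand price = 43.96 − 0.2·15 = 40.96; supply price = 21 + 0.7·15 = 31.5.
Δq = 25.5111 − 15 = 10.5111; wedge = 40.96 − 31.5 = 9.46.
Welfare loss = ½ × 10.5111 × 9.46 = $49.72 thousand.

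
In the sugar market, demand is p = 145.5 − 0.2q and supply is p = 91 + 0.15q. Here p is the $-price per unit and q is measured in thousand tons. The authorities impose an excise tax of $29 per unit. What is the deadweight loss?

$1201.43 thousand

Competitive equilibrium: 145.5 − 0.2q = 91 + 0.15q → q* = 155.7143, p* = 114.3571.
With the tax, the buyer price exceeds the seller price by 29: (145.5 − 0.2q) − (91 + 0.15q) = 29 → q' = 72.8571.
Δq = 155.7143 − 72.8571 = 82.8572; the wedge equals the tax, 29.
Welfare loss = ½ × 82.8572 × 29 = $1201.43 thousand.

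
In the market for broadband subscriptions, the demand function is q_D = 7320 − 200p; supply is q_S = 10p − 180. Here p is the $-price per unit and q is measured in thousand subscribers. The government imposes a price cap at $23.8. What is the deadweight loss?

In inverse form: demand p = 36.6 − 0.005q, supply p = 18 + 0.1q.
Competitive equilibrium: 36.6 − 0.005q = 18 + 0.1q → q* = 177.1429, p* = 35.7143.
At the ceiling p = 23.8, quantity supplied = (23.8 − 18)/0.1 = 58.
Willingness to pay at q' = 58: 36.6 − 0.005·58 = 36.31.
Δq = 177.1429 − 58 = 119.1429; wedge = 36.31 − 23.8 = 12.51.
Welfare loss = ½ × 119.1429 × 12.51 = $745.24 thousand.

$745.24 thousand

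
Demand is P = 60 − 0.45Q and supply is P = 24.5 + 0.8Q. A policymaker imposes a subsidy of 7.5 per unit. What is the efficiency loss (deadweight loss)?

22.50

Competitive equilibrium: 60 − 0.45Q = 24.5 + 0.8Q → Q* = 28.4, P* = 47.22.
The subsidy lowers effective supply by 7.5: P = 17 + 0.8Q.
New quantity: 60 − 0.45Q = 17 + 0.8Q → Q' = 34.4.
Overproduction ΔQ = 34.4 − 28.4 = 6; wedge = subsidy = 7.5.
Deadweight loss = ½ × 6 × 7.5 = 22.50.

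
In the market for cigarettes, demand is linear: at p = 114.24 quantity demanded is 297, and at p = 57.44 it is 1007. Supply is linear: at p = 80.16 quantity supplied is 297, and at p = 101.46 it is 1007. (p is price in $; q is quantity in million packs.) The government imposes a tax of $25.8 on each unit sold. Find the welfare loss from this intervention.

Demand slope = (57.44 − 114.24)/(1007 − 297) = −0.08, so p = 138 − 0.08q.
Supply slope = (101.46 − 80.16)/(1007 − 297) = 0.03, so p = 71.25 + 0.03q.
Competitive equilibrium: 138 − 0.08q = 71.25 + 0.03q → q* = 606.8182, p* = 89.4545.
With the tax, the buyer price exceeds the seller price by 25.8: (138 − 0.08q) − (71.25 + 0.03q) = 25.8 → q' = 372.2727.
Δq = 606.8182 − 372.2727 = 234.5455; the wedge equals the tax, 25.8.
Deadweight loss = ½ × 234.5455 × 25.8 = $3025.64 million.

$3025.64 million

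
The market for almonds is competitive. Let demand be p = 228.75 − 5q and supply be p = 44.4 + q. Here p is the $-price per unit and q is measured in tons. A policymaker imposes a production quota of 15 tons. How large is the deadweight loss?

$741.83

Competitive equilibrium: 228.75 − 5q = 44.4 + q → q* = 30.725, p* = 75.125.
At q = 15: demand price = 228.75 − 5·15 = 153.75; supply price = 44.4 + 1·15 = 59.4.
Δq = 30.725 − 15 = 15.725; wedge = 153.75 − 59.4 = 94.35.
Welfare loss = ½ × 15.725 × 94.35 = $741.83.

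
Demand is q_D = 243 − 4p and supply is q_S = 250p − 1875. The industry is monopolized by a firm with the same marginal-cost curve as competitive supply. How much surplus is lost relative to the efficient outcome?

1373.39

In inverse form: demand p = 60.75 − 0.25q, supply p = 7.5 + 0.004q.
Competitive equilibrium: 60.75 − 0.25q = 7.5 + 0.004q → q* = 209.6457, p* = 8.3386.
Marginal revenue: MR = 60.75 − 0.5q. Set MR = MC: 60.75 − 0.5q = 7.5 + 0.004q → q_m = 105.6548.
Price p_m = 60.75 − 0.25·105.6548 = 34.3363; MC(q_m) = 7.5 + 0.004·105.6548 = 7.9226.
Competitive q* = 209.6457, so Δq = 103.9909; wedge = 34.3363 − 7.9226 = 26.4137.
DWL = ½ × 103.9909 × 26.4137 = 1373.39.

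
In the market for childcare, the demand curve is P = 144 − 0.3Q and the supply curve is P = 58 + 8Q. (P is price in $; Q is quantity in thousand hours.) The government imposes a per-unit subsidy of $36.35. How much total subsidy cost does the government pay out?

$535.83 thousand

Competitive equilibrium: 144 − 0.3Q = 58 + 8Q → Q* = 10.36145, P* = 140.89157.
The subsidy lowers effective supply by 36.35: P = 21.65 + 8Q.
New quantity: 144 − 0.3Q = 21.65 + 8Q → Q' = 14.74096.
Total subsidy cost = 36.35 × 14.74096 = $535.83 thousand.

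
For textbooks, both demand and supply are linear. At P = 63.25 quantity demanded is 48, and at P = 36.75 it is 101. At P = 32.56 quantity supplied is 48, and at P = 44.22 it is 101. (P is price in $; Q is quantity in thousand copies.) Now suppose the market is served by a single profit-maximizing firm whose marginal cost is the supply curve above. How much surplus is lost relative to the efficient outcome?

Demand slope = (36.75 − 63.25)/(101 − 48) = −0.5, so P = 87.25 − 0.5Q.
Supply slope = (44.22 − 32.56)/(101 − 48) = 0.22, so P = 22 + 0.22Q.
Competitive equilibrium: 87.25 − 0.5Q = 22 + 0.22Q → Q* = 90.625, P* = 41.9375.
Marginal revenue: MR = 87.25 − Q. Set MR = MC: 87.25 − Q = 22 + 0.22Q → Q_m = 53.4836.
Price P_m = 87.25 − 0.5·53.4836 = 60.5082; MC(Q_m) = 22 + 0.22·53.4836 = 33.7664.
Competitive Q* = 90.625, so ΔQ = 37.1414; wedge = 60.5082 − 33.7664 = 26.7418.
Deadweight loss = ½ × 37.1414 × 26.7418 = $496.61 thousand.

$496.61 thousand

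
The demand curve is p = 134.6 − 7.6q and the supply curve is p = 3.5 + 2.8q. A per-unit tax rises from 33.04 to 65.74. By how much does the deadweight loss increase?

Competitive equilibrium: 134.6 − 7.6q = 3.5 + 2.8q → q* = 12.6058, p* = 38.7962.
For a per-unit tax t: Δq = t/10.4, so DWL = ½·t·(t/10.4) = t²/20.8.
At t = 33.04: DWL = 52.483. At t = 65.74: DWL = 207.776.
Increase = 207.776 − 52.483 = 155.29.

155.29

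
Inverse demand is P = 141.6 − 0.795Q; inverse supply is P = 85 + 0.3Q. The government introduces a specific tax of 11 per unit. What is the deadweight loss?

Competitive equilibrium: 141.6 − 0.795Q = 85 + 0.3Q → Q* = 51.6895, P* = 100.5068.
With the tax, the buyer price exceeds the seller price by 11: (141.6 − 0.795Q) − (85 + 0.3Q) = 11 → Q' = 41.6438.
ΔQ = 51.6895 − 41.6438 = 10.0457; the wedge equals the tax, 11.
The triangle = ½ × 10.0457 × 11 = 55.25.

55.25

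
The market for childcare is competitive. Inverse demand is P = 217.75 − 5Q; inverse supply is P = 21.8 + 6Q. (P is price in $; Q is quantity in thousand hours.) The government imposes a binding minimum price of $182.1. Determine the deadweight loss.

Competitive equilibrium: 217.75 − 5Q = 21.8 + 6Q → Q* = 17.8136, P* = 128.6818.
At the floor P = 182.1, quantity demanded = (217.75 − 182.1)/5 = 7.13.
Sellers' marginal cost at Q' = 7.13: 21.8 + 6·7.13 = 64.58.
ΔQ = 17.8136 − 7.13 = 10.6836; wedge = 182.1 − 64.58 = 117.52.
Welfare loss = ½ × 10.6836 × 117.52 = $627.77 thousand.

$627.77 thousand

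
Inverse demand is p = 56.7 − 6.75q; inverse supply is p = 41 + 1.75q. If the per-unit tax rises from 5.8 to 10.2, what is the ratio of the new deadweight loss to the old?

3.093

Competitive equilibrium: 56.7 − 6.75q = 41 + 1.75q → q* = 1.8471, p* = 44.2324.
For a per-unit tax t: Δq = t/8.5, so DWL = ½·t·(t/8.5) = t²/17.
At t = 5.8: DWL = 1.979. At t = 10.2: DWL = 6.12.
Ratio = (10.2/5.8)² = 3.093.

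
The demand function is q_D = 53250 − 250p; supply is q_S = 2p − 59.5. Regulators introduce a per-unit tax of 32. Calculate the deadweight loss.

1015.87

In inverse form: demand p = 213 − 0.004q, supply p = 29.75 + 0.5q.
Competitive equilibrium: 213 − 0.004q = 29.75 + 0.5q → q* = 363.5913, p* = 211.5456.
With the tax, the buyer price exceeds the seller price by 32: (213 − 0.004q) − (29.75 + 0.5q) = 32 → q' = 300.0992.
Δq = 363.5913 − 300.0992 = 63.4921; the wedge equals the tax, 32.
Deadweight loss = ½ × 63.4921 × 32 = 1015.87.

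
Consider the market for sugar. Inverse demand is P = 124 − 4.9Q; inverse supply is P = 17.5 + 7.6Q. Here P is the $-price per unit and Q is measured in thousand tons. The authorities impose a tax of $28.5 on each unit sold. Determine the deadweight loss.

Competitive equilibrium: 124 − 4.9Q = 17.5 + 7.6Q → Q* = 8.52, P* = 82.252.
With the tax, the buyer price exceeds the seller price by 28.5: (124 − 4.9Q) − (17.5 + 7.6Q) = 28.5 → Q' = 6.24.
ΔQ = 8.52 − 6.24 = 2.28; the wedge equals the tax, 28.5.
Welfare loss = ½ × 2.28 × 28.5 = $32.49 thousand.

$32.49 thousand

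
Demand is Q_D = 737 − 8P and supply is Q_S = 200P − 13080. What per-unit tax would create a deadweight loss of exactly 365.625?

In inverse form: demand P = 92.125 − 0.125Q, supply P = 65.4 + 0.005Q.
Competitive equilibrium: 92.125 − 0.125Q = 65.4 + 0.005Q → Q* = 205.5769, P* = 66.4279.
A tax t gives ΔQ = t/0.13 and wedge t, so DWL = t²/0.26.
t²/0.26 = 365.625 → t² = 95.0625 → t = 9.75.

9.75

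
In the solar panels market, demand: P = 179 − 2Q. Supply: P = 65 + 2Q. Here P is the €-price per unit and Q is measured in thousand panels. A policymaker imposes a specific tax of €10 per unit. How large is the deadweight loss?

€12.50 thousand

Competitive equilibrium: 179 − 2Q = 65 + 2Q → Q* = 28.5, P* = 122.
With the tax, the buyer price exceeds the seller price by 10: (179 − 2Q) − (65 + 2Q) = 10 → Q' = 26.
ΔQ = 28.5 − 26 = 2.5; the wedge equals the tax, 10.
Deadweight loss = ½ × 2.5 × 10 = €12.50 thousand.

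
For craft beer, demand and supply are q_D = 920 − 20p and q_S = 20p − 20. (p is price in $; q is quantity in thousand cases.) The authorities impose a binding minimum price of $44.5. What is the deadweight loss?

In inverse form: demand p = 46 − 0.05q, supply p = 1 + 0.05q.
Competitive equilibrium: 46 − 0.05q = 1 + 0.05q → q* = 450, p* = 23.5.
At the floor p = 44.5, quantity demanded = (46 − 44.5)/0.05 = 30.
Sellers' marginal cost at q' = 30: 1 + 0.05·30 = 2.5.
Δq = 450 − 30 = 420; wedge = 44.5 − 2.5 = 42.
DWL = ½ × 420 × 42 = $8820 thousand.

$8820 thousand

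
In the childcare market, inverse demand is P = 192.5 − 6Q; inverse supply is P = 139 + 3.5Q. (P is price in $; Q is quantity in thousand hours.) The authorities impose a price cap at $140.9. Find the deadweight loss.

Competitive equilibrium: 192.5 − 6Q = 139 + 3.5Q → Q* = 5.6316, P* = 158.7105.
At the ceiling P = 140.9, quantity supplied = (140.9 − 139)/3.5 = 0.5429.
Willingness to pay at Q' = 0.5429: 192.5 − 6·0.5429 = 189.2426.
ΔQ = 5.6316 − 0.5429 = 5.0887; wedge = 189.2426 − 140.9 = 48.3426.
Deadweight loss = ½ × 5.0887 × 48.3426 = $123 thousand.

$123 thousand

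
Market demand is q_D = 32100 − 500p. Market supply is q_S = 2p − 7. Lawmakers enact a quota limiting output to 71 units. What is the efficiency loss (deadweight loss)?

625.40

In inverse form: demand p = 64.2 − 0.002q, supply p = 3.5 + 0.5q.
Competitive equilibrium: 64.2 − 0.002q = 3.5 + 0.5q → q* = 120.9163, p* = 63.9582.
At q = 71: demand price = 64.2 − 0.002·71 = 64.058; supply price = 3.5 + 0.5·71 = 39.
Δq = 120.9163 − 71 = 49.9163; wedge = 64.058 − 39 = 25.058.
Deadweight loss = ½ × 49.9163 × 25.058 = 625.40.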